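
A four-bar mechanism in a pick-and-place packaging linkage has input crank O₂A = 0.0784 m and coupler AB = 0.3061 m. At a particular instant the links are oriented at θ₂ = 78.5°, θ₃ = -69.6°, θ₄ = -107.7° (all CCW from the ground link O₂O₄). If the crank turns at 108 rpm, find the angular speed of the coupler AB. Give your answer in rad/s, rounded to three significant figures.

ω₂ = 11.31 rad/s (from 108 rpm).
Differentiating the loop-closure r₂e^{iθ₂}+r₃e^{iθ₃}=r₁+r₄e^{iθ₄} gives r₂ω₂e^{iθ₂}+r₃ω₃e^{iθ₃}=r₄ω₄e^{iθ₄}.
Eliminating the other unknown: ω₃ = r₂ω₂ sin(θ₄−θ₂) / [r₃ sin(θ₃−θ₄)].
Numerator sine = +0.10800; denominator sine = +0.61704.
Result = 0.0784·11.31·(+0.10800) / (0.3061·(+0.61704)) = +0.50701 rad/s; magnitude 0.50701 rad/s.

0.507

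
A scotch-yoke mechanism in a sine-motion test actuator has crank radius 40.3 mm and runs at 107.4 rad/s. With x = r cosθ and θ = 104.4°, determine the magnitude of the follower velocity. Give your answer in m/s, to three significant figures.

ω = 107.4 rad/s
x = r cosθ ⇒ ẋ = −rω sinθ.
|v| = rω|sinθ| = 0.0403·107.4·|sin 104.4°| = 4.1922 m/s.

4.19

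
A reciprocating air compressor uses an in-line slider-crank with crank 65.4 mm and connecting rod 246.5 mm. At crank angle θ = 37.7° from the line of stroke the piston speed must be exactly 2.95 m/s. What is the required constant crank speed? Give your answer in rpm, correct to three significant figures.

For an in-line slider-crank, |v_piston| = rω|sinθ|·[1 + r cosθ/√(L² − r² sin²θ)].
With r = 0.0654 m, L = 0.2465 m, θ = 37.7°: the bracketed kinematic factor |dx/dθ| = 0.048502 m.
ω = v/|dx/dθ| = 2.95/0.048502 = 60.822 rad/s.
N = 60ω/(2π) = 580.81 rpm.

581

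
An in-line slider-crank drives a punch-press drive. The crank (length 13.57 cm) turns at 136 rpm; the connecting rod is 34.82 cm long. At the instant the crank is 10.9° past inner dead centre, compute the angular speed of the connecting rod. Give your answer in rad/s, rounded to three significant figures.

5.47

ω = 14.24 rad/s (converted from 136 rpm).
The rod makes angle φ with the slider axis where L sinφ = r sinθ; differentiating, L cosφ·φ̇ = r ω cosθ.
L cosφ = √(L² − r² sin²θ) = 0.34725 m.
|ω_rod| = r ω |cosθ| / √(L² − r² sin²θ) = 0.1357·14.24·0.98196/0.34725 = 5.4651 rad/s.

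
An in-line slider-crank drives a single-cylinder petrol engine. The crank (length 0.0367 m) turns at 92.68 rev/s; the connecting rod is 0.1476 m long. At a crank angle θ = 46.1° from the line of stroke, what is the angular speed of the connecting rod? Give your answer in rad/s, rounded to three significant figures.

ω = 582.3 rad/s (converted from 92.68 rev/s).
The rod makes angle φ with the slider axis where L sinφ = r sinθ; differentiating, L cosφ·φ̇ = r ω cosθ.
L cosφ = √(L² − r² sin²θ) = 0.14521 m.
|ω_rod| = r ω |cosθ| / √(L² − r² sin²θ) = 0.0367·582.3·0.69340/0.14521 = 102.05 rad/s.

102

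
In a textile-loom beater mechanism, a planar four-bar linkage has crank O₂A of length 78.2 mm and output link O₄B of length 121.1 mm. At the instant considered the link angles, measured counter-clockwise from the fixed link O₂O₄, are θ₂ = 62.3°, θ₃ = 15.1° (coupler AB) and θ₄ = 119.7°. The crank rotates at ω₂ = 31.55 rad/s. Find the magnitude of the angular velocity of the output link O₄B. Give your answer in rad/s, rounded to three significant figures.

ω₂ = 31.55 rad/s
Differentiating the loop-closure r₂e^{iθ₂}+r₃e^{iθ₃}=r₁+r₄e^{iθ₄} gives r₂ω₂e^{iθ₂}+r₃ω₃e^{iθ₃}=r₄ω₄e^{iθ₄}.
Eliminating the other unknown: ω₄ = r₂ω₂ sin(θ₂−θ₃) / [r₄ sin(θ₄−θ₃)].
Numerator sine = +0.73373; denominator sine = +0.96771.
Result = 0.0782·31.55·(+0.73373) / (0.1211·(+0.96771)) = +15.447 rad/s; magnitude 15.447 rad/s.

15.4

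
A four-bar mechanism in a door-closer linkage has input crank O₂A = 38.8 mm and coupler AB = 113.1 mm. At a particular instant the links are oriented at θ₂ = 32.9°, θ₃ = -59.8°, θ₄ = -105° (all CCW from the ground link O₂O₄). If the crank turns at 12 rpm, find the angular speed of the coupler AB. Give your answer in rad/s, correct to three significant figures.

0.407

ω₂ = 1.257 rad/s (from 12 rpm).
Differentiating the loop-closure r₂e^{iθ₂}+r₃e^{iθ₃}=r₁+r₄e^{iθ₄} gives r₂ω₂e^{iθ₂}+r₃ω₃e^{iθ₃}=r₄ω₄e^{iθ₄}.
Eliminating the other unknown: ω₃ = r₂ω₂ sin(θ₄−θ₂) / [r₃ sin(θ₃−θ₄)].
Numerator sine = -0.67043; denominator sine = +0.70957.
Result = 0.0388·1.257·(-0.67043) / (0.1131·(+0.70957)) = -0.40732 rad/s; magnitude 0.40732 rad/s.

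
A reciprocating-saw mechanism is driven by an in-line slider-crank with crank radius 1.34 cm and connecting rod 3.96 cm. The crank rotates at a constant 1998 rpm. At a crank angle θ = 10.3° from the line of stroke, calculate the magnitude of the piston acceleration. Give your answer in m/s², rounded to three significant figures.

ω = 2π·1998/60 = 209.2 rad/s
x(θ) = r cosθ + √(L² − r² sin²θ); with ω constant, a = ω²·d²x/dθ².
d²x/dθ² = −r cosθ − r²(cos2θ)/√u − r⁴ sin²2θ/(4u^{3/2}),  u = L² − r² sin²θ = 0.00156242 m².
Substituting r = 0.0134 m, L = 0.0396 m, θ = 10.3°: d²x/dθ² = -0.017452 m.
a = ω²·d²x/dθ² = (209.2)²·(-0.017452) = -764.02 m/s²;  |a| = 764.02 m/s².

764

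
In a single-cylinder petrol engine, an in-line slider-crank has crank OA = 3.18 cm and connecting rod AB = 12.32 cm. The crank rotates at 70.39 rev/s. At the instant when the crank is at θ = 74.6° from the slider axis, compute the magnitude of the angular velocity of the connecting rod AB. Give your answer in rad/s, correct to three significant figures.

ω = 442.3 rad/s (converted from 70.39 rev/s).
The rod makes angle φ with the slider axis where L sinφ = r sinθ; differentiating, L cosφ·φ̇ = r ω cosθ.
L cosφ = √(L² − r² sin²θ) = 0.11932 m.
|ω_rod| = r ω |cosθ| / √(L² − r² sin²θ) = 0.0318·442.3·0.26556/0.11932 = 31.3 rad/s.

31.3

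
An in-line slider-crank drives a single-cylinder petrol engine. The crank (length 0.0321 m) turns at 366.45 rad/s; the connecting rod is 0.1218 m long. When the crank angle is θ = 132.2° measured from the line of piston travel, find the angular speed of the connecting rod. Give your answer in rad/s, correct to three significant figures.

ω = 366.4 rad/s
The rod makes angle φ with the slider axis where L sinφ = r sinθ; differentiating, L cosφ·φ̇ = r ω cosθ.
L cosφ = √(L² − r² sin²θ) = 0.11946 m.
|ω_rod| = r ω |cosθ| / √(L² − r² sin²θ) = 0.0321·366.4·0.67172/0.11946 = 66.145 rad/s.

66.1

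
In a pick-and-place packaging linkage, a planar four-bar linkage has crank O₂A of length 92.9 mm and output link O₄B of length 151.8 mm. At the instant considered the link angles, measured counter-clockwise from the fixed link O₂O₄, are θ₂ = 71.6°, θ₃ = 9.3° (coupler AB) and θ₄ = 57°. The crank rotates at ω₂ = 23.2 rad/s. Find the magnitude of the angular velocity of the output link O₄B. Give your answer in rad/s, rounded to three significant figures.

17.0

ω₂ = 23.2 rad/s
Differentiating the loop-closure r₂e^{iθ₂}+r₃e^{iθ₃}=r₁+r₄e^{iθ₄} gives r₂ω₂e^{iθ₂}+r₃ω₃e^{iθ₃}=r₄ω₄e^{iθ₄}.
Eliminating the other unknown: ω₄ = r₂ω₂ sin(θ₂−θ₃) / [r₄ sin(θ₄−θ₃)].
Numerator sine = +0.88539; denominator sine = +0.73963.
Result = 0.0929·23.2·(+0.88539) / (0.1518·(+0.73963)) = +16.996 rad/s; magnitude 16.996 rad/s.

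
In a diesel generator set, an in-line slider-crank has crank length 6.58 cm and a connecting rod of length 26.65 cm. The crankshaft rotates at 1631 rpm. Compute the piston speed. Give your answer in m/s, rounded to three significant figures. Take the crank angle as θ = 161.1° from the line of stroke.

ω = 2π·1631/60 = 170.8 rad/s
For an in-line slider-crank, x = r cosθ + √(L² − r² sin²θ), so v = −rω sinθ·[1 + r cosθ/√(L² − r² sin²θ)].
With r = 0.0658 m, L = 0.2665 m, θ = 161.1°: √(L² − r² sin²θ) = 0.26565 m.
v = −0.0658·170.8·0.32392·[1 + 0.0658·-0.94609/0.26565] = -2.7873 m/s.
|v| = 2.7873 m/s.

2.79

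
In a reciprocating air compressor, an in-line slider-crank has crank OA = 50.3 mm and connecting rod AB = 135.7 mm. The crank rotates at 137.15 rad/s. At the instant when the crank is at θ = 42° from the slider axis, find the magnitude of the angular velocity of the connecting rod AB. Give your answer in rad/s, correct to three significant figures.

39.0

ω = 137.2 rad/s
The rod makes angle φ with the slider axis where L sinφ = r sinθ; differentiating, L cosφ·φ̇ = r ω cosθ.
L cosφ = √(L² − r² sin²θ) = 0.13146 m.
|ω_rod| = r ω |cosθ| / √(L² − r² sin²θ) = 0.0503·137.2·0.74314/0.13146 = 38.998 rad/s.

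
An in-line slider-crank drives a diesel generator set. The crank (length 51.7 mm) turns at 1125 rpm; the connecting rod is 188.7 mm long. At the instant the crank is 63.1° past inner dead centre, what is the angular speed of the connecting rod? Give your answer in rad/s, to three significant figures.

15.1

ω = 117.8 rad/s (converted from 1125 rpm).
The rod makes angle φ with the slider axis where L sinφ = r sinθ; differentiating, L cosφ·φ̇ = r ω cosθ.
L cosφ = √(L² − r² sin²θ) = 0.18298 m.
|ω_rod| = r ω |cosθ| / √(L² − r² sin²θ) = 0.0517·117.8·0.45243/0.18298 = 15.06 rad/s.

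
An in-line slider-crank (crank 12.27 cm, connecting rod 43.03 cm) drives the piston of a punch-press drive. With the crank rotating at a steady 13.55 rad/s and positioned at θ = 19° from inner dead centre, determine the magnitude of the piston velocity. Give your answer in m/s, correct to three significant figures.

0.688

ω = 13.55 rad/s
For an in-line slider-crank, x = r cosθ + √(L² − r² sin²θ), so v = −rω sinθ·[1 + r cosθ/√(L² − r² sin²θ)].
With r = 0.1227 m, L = 0.4303 m, θ = 19°: √(L² − r² sin²θ) = 0.42844 m.
v = −0.1227·13.55·0.32557·[1 + 0.1227·0.94552/0.42844] = -0.68786 m/s.
|v| = 0.68786 m/s.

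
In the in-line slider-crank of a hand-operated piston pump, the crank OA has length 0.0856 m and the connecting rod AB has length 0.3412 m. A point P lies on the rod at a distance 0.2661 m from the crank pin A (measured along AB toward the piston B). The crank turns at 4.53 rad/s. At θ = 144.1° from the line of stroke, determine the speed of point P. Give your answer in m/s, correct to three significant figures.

ω = 4.53 rad/s.  Crank-pin speed |V_A| = rω = 0.38777 m/s, perpendicular to OA.
Rod angle: sinφ = −(r/L) sinθ ⇒ φ = -8.459°; ω_rod = −rω cosθ/√(L²−r²sin²θ) = +0.93072 rad/s.
V_P = V_A + ω_rod × AP, with AP = 0.2661 m along the rod.
Components: V_Px = −rω sinθ − a·ω_rod·sinφ = -0.19094 m/s;  V_Py = rω cosθ + a·ω_rod·cosφ = -0.069137 m/s.
|V_P| = √(V_Px² + V_Py²) = 0.20307 m/s.

0.203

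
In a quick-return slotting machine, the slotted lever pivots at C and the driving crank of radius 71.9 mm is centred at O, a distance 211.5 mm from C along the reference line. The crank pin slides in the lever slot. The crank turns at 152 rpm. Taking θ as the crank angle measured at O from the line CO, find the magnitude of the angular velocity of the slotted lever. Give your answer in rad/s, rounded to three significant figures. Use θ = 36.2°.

3.73

ω = 15.92 rad/s (from 152 rpm).
Crank pin A relative to C: A = (d + r cosθ, r sinθ); lever angle φ = atan2(r sinθ, d + r cosθ).
Differentiating tanφ: φ̇ = rω(d cosθ + r)/(d² + r² + 2dr cosθ).
d² + r² + 2dr cosθ = |CA|² = 0.0744445 m²;  d cosθ + r = +0.24257 m.
|ω_lever| = |0.0719·15.92·+0.24257| / 0.0744445 = 3.7291 rad/s.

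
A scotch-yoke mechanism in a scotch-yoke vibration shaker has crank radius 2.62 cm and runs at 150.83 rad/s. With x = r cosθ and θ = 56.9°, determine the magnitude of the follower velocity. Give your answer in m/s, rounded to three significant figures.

3.31

ω = 150.8 rad/s
x = r cosθ ⇒ ẋ = −rω sinθ.
|v| = rω|sinθ| = 0.0262·150.8·|sin 56.9°| = 3.3105 m/s.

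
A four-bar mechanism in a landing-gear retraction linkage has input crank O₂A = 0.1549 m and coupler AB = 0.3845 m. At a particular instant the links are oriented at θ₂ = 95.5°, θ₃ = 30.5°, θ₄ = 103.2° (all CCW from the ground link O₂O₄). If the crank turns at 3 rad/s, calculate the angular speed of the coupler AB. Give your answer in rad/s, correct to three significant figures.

0.170

ω₂ = 3 rad/s
Differentiating the loop-closure r₂e^{iθ₂}+r₃e^{iθ₃}=r₁+r₄e^{iθ₄} gives r₂ω₂e^{iθ₂}+r₃ω₃e^{iθ₃}=r₄ω₄e^{iθ₄}.
Eliminating the other unknown: ω₃ = r₂ω₂ sin(θ₄−θ₂) / [r₃ sin(θ₃−θ₄)].
Numerator sine = +0.13399; denominator sine = -0.95476.
Result = 0.1549·3·(+0.13399) / (0.3845·(-0.95476)) = -0.16961 rad/s; magnitude 0.16961 rad/s.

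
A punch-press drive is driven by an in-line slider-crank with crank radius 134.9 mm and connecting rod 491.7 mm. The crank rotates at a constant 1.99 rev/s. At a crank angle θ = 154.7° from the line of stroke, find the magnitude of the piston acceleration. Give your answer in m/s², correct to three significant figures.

15.3

ω = 2π·1.99 = 12.5 rad/s
x(θ) = r cosθ + √(L² − r² sin²θ); with ω constant, a = ω²·d²x/dθ².
d²x/dθ² = −r cosθ − r²(cos2θ)/√u − r⁴ sin²2θ/(4u^{3/2}),  u = L² − r² sin²θ = 0.238445 m².
Substituting r = 0.1349 m, L = 0.4917 m, θ = 154.7°: d²x/dθ² = +0.097881 m.
a = ω²·d²x/dθ² = (12.5)²·(+0.097881) = +15.303 m/s²;  |a| = 15.303 m/s².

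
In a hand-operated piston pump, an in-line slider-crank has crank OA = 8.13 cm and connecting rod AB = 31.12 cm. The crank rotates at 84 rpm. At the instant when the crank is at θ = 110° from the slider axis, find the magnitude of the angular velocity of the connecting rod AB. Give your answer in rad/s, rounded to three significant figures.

0.811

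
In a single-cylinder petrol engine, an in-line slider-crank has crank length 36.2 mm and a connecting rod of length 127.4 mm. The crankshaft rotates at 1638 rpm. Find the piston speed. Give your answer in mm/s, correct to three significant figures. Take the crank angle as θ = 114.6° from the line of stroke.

4950

ω = 2π·1638/60 = 171.5 rad/s
For an in-line slider-crank, x = r cosθ + √(L² − r² sin²θ), so v = −rω sinθ·[1 + r cosθ/√(L² − r² sin²θ)].
With r = 0.0362 m, L = 0.1274 m, θ = 114.6°: √(L² − r² sin²θ) = 0.12307 m.
v = −0.0362·171.5·0.90924·[1 + 0.0362·-0.41628/0.12307] = -4.9546 m/s.
|v| = 4.9546 m/s = 4954.6 mm/s.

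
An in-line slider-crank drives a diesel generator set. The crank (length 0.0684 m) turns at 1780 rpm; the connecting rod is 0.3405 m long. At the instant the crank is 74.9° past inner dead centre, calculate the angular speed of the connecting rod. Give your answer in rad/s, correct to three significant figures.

ω = 186.4 rad/s (converted from 1780 rpm).
The rod makes angle φ with the slider axis where L sinφ = r sinθ; differentiating, L cosφ·φ̇ = r ω cosθ.
L cosφ = √(L² − r² sin²θ) = 0.33403 m.
|ω_rod| = r ω |cosθ| / √(L² − r² sin²θ) = 0.0684·186.4·0.26050/0.33403 = 9.9433 rad/s.

9.94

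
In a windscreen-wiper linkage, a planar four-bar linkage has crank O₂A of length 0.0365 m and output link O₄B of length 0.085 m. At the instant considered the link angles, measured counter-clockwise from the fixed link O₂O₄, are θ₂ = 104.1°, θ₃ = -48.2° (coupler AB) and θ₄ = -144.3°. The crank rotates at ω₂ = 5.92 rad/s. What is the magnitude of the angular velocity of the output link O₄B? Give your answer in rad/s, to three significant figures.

ω₂ = 5.92 rad/s
Differentiating the loop-closure r₂e^{iθ₂}+r₃e^{iθ₃}=r₁+r₄e^{iθ₄} gives r₂ω₂e^{iθ₂}+r₃ω₃e^{iθ₃}=r₄ω₄e^{iθ₄}.
Eliminating the other unknown: ω₄ = r₂ω₂ sin(θ₂−θ₃) / [r₄ sin(θ₄−θ₃)].
Numerator sine = +0.46484; denominator sine = -0.99434.
Result = 0.0365·5.92·(+0.46484) / (0.085·(-0.99434)) = -1.1884 rad/s; magnitude 1.1884 rad/s.

1.19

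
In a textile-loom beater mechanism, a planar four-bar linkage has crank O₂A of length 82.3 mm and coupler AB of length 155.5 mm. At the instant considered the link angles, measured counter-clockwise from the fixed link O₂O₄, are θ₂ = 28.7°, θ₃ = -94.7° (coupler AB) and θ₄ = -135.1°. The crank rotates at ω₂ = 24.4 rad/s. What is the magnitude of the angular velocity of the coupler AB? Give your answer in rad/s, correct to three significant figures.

5.56

ω₂ = 24.4 rad/s
Differentiating the loop-closure r₂e^{iθ₂}+r₃e^{iθ₃}=r₁+r₄e^{iθ₄} gives r₂ω₂e^{iθ₂}+r₃ω₃e^{iθ₃}=r₄ω₄e^{iθ₄}.
Eliminating the other unknown: ω₃ = r₂ω₂ sin(θ₄−θ₂) / [r₃ sin(θ₃−θ₄)].
Numerator sine = -0.27899; denominator sine = +0.64812.
Result = 0.0823·24.4·(-0.27899) / (0.1555·(+0.64812)) = -5.559 rad/s; magnitude 5.559 rad/s.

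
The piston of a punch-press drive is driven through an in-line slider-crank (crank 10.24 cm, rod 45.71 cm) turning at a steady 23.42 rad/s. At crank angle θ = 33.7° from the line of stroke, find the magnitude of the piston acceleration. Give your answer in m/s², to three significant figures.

51.7

ω = 23.42 rad/s
x(θ) = r cosθ + √(L² − r² sin²θ); with ω constant, a = ω²·d²x/dθ².
d²x/dθ² = −r cosθ − r²(cos2θ)/√u − r⁴ sin²2θ/(4u^{3/2}),  u = L² − r² sin²θ = 0.205712 m².
Substituting r = 0.1024 m, L = 0.4571 m, θ = 33.7°: d²x/dθ² = -0.094328 m.
a = ω²·d²x/dθ² = (23.42)²·(-0.094328) = -51.738 m/s²;  |a| = 51.738 m/s².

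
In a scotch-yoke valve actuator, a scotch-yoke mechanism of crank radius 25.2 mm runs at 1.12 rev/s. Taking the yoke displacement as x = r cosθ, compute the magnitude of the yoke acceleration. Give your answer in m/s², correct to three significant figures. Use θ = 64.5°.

0.537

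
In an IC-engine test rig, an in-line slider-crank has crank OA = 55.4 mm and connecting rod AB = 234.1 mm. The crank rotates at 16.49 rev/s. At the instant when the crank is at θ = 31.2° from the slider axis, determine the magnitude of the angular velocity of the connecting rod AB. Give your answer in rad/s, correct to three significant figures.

ω = 103.6 rad/s (converted from 16.49 rev/s).
The rod makes angle φ with the slider axis where L sinφ = r sinθ; differentiating, L cosφ·φ̇ = r ω cosθ.
L cosφ = √(L² − r² sin²θ) = 0.23233 m.
|ω_rod| = r ω |cosθ| / √(L² − r² sin²θ) = 0.0554·103.6·0.85536/0.23233 = 21.132 rad/s.

21.1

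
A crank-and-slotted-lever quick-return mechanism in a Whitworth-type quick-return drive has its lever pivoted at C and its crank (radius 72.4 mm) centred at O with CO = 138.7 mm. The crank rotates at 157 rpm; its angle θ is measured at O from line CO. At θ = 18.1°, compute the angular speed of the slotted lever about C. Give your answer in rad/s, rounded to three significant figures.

ω = 16.44 rad/s (from 157 rpm).
Crank pin A relative to C: A = (d + r cosθ, r sinθ); lever angle φ = atan2(r sinθ, d + r cosθ).
Differentiating tanφ: φ̇ = rω(d cosθ + r)/(d² + r² + 2dr cosθ).
d² + r² + 2dr cosθ = |CA|² = 0.0435694 m²;  d cosθ + r = +0.20424 m.
|ω_lever| = |0.0724·16.44·+0.20424| / 0.0435694 = 5.5798 rad/s.

5.58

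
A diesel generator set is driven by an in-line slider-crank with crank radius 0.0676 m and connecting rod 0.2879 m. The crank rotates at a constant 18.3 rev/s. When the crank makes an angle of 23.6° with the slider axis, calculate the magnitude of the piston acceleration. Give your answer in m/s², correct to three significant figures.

964

ω = 2π·18.3 = 115 rad/s
x(θ) = r cosθ + √(L² − r² sin²θ); with ω constant, a = ω²·d²x/dθ².
d²x/dθ² = −r cosθ − r²(cos2θ)/√u − r⁴ sin²2θ/(4u^{3/2}),  u = L² − r² sin²θ = 0.082154 m².
Substituting r = 0.0676 m, L = 0.2879 m, θ = 23.6°: d²x/dθ² = -0.072898 m.
a = ω²·d²x/dθ² = (115)²·(-0.072898) = -963.78 m/s²;  |a| = 963.78 m/s².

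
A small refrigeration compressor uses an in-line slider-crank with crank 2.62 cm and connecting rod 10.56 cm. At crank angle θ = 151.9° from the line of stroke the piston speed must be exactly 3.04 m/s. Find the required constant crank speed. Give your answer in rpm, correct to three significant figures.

For an in-line slider-crank, |v_piston| = rω|sinθ|·[1 + r cosθ/√(L² − r² sin²θ)].
With r = 0.0262 m, L = 0.1056 m, θ = 151.9°: the bracketed kinematic factor |dx/dθ| = 0.009621 m.
ω = v/|dx/dθ| = 3.04/0.009621 = 315.97 rad/s.
N = 60ω/(2π) = 3017.3 rpm.

3020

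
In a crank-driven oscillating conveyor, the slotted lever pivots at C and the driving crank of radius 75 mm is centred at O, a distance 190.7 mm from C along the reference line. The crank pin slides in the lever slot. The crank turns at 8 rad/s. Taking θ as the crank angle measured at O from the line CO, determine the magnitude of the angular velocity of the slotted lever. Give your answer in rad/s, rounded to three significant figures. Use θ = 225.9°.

ω = 8 rad/s
Crank pin A relative to C: A = (d + r cosθ, r sinθ); lever angle φ = atan2(r sinθ, d + r cosθ).
Differentiating tanφ: φ̇ = rω(d cosθ + r)/(d² + r² + 2dr cosθ).
d² + r² + 2dr cosθ = |CA|² = 0.0220849 m²;  d cosθ + r = -0.057711 m.
|ω_lever| = |0.075·8·-0.057711| / 0.0220849 = 1.5679 rad/s.

1.57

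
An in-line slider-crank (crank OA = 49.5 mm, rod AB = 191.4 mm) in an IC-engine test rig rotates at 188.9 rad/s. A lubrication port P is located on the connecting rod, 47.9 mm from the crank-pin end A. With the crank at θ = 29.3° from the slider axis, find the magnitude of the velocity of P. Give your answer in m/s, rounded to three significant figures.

ω = 188.9 rad/s.  Crank-pin speed |V_A| = rω = 9.3506 m/s, perpendicular to OA.
Rod angle: sinφ = −(r/L) sinθ ⇒ φ = -7.271°; ω_rod = −rω cosθ/√(L²−r²sin²θ) = -42.949 rad/s.
V_P = V_A + ω_rod × AP, with AP = 0.0479 m along the rod.
Components: V_Px = −rω sinθ − a·ω_rod·sinφ = -4.8364 m/s;  V_Py = rω cosθ + a·ω_rod·cosφ = +6.1136 m/s.
|V_P| = √(V_Px² + V_Py²) = 7.7953 m/s.

7.80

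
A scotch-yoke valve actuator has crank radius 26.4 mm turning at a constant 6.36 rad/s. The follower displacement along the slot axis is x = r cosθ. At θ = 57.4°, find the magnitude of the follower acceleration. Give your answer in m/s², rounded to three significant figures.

ω = 6.36 rad/s
x = r cosθ ⇒ ẍ = −rω² cosθ (ω constant).
|a| = rω²|cosθ| = 0.0264·(6.36)²·|cos 57.4°| = 0.57534 m/s².

0.575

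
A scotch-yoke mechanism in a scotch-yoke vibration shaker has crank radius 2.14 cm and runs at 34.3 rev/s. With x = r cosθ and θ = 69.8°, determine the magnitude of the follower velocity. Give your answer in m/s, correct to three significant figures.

4.33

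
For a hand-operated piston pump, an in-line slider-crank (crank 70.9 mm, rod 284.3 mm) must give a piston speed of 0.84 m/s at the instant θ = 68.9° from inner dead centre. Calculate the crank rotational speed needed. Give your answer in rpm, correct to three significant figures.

111

For an in-line slider-crank, |v_piston| = rω|sinθ|·[1 + r cosθ/√(L² − r² sin²θ)].
With r = 0.0709 m, L = 0.2843 m, θ = 68.9°: the bracketed kinematic factor |dx/dθ| = 0.072252 m.
ω = v/|dx/dθ| = 0.84/0.072252 = 11.626 rad/s.
N = 60ω/(2π) = 111.02 rpm.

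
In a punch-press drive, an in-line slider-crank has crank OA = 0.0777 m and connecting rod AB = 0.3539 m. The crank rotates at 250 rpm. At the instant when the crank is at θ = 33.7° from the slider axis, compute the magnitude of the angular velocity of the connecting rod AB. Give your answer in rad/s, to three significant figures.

4.82

ω = 26.18 rad/s (converted from 250 rpm).
The rod makes angle φ with the slider axis where L sinφ = r sinθ; differentiating, L cosφ·φ̇ = r ω cosθ.
L cosφ = √(L² − r² sin²θ) = 0.35126 m.
|ω_rod| = r ω |cosθ| / √(L² − r² sin²θ) = 0.0777·26.18·0.83195/0.35126 = 4.8179 rad/s.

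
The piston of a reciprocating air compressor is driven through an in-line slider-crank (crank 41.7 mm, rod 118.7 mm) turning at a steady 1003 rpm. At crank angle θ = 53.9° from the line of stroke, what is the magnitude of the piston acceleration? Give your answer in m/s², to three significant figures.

225

ω = 2π·1003/60 = 105 rad/s
x(θ) = r cosθ + √(L² − r² sin²θ); with ω constant, a = ω²·d²x/dθ².
d²x/dθ² = −r cosθ − r²(cos2θ)/√u − r⁴ sin²2θ/(4u^{3/2}),  u = L² − r² sin²θ = 0.0129545 m².
Substituting r = 0.0417 m, L = 0.1187 m, θ = 53.9°: d²x/dθ² = -0.020364 m.
a = ω²·d²x/dθ² = (105)²·(-0.020364) = -224.66 m/s²;  |a| = 224.66 m/s².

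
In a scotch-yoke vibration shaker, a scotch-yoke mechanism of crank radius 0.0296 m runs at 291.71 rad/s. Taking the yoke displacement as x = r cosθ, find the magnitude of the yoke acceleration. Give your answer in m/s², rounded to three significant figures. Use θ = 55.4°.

1430

ω = 291.7 rad/s
x = r cosθ ⇒ ẍ = −rω² cosθ (ω constant).
|a| = rω²|cosθ| = 0.0296·(291.7)²·|cos 55.4°| = 1430.3 m/s².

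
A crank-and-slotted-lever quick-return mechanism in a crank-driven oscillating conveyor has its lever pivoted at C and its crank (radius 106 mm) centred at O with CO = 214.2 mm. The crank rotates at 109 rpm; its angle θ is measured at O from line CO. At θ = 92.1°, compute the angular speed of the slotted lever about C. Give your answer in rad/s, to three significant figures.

2.14

ω = 11.41 rad/s (from 109 rpm).
Crank pin A relative to C: A = (d + r cosθ, r sinθ); lever angle φ = atan2(r sinθ, d + r cosθ).
Differentiating tanφ: φ̇ = rω(d cosθ + r)/(d² + r² + 2dr cosθ).
d² + r² + 2dr cosθ = |CA|² = 0.0554536 m²;  d cosθ + r = +0.098151 m.
|ω_lever| = |0.106·11.41·+0.098151| / 0.0554536 = 2.1415 rad/s.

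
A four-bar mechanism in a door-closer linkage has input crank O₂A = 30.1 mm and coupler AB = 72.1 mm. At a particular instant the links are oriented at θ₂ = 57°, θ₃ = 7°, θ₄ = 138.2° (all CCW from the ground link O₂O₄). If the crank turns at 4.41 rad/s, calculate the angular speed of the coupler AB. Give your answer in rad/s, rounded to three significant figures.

ω₂ = 4.41 rad/s
Differentiating the loop-closure r₂e^{iθ₂}+r₃e^{iθ₃}=r₁+r₄e^{iθ₄} gives r₂ω₂e^{iθ₂}+r₃ω₃e^{iθ₃}=r₄ω₄e^{iθ₄}.
Eliminating the other unknown: ω₃ = r₂ω₂ sin(θ₄−θ₂) / [r₃ sin(θ₃−θ₄)].
Numerator sine = +0.98823; denominator sine = -0.75241.
Result = 0.0301·4.41·(+0.98823) / (0.0721·(-0.75241)) = -2.4181 rad/s; magnitude 2.4181 rad/s.

2.42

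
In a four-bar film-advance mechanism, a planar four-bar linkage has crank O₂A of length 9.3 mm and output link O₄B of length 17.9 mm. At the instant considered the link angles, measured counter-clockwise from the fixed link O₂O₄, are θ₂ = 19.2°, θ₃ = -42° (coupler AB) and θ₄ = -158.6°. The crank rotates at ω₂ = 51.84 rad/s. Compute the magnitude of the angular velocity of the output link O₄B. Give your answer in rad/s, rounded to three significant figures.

ω₂ = 51.84 rad/s
Differentiating the loop-closure r₂e^{iθ₂}+r₃e^{iθ₃}=r₁+r₄e^{iθ₄} gives r₂ω₂e^{iθ₂}+r₃ω₃e^{iθ₃}=r₄ω₄e^{iθ₄}.
Eliminating the other unknown: ω₄ = r₂ω₂ sin(θ₂−θ₃) / [r₄ sin(θ₄−θ₃)].
Numerator sine = +0.87631; denominator sine = -0.89415.
Result = 0.0093·51.84·(+0.87631) / (0.0179·(-0.89415)) = -26.396 rad/s; magnitude 26.396 rad/s.

26.4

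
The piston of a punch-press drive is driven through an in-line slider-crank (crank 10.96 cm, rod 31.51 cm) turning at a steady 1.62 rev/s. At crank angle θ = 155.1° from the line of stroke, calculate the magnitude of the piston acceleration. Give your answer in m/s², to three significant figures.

ω = 2π·1.62 = 10.18 rad/s
x(θ) = r cosθ + √(L² − r² sin²θ); with ω constant, a = ω²·d²x/dθ².
d²x/dθ² = −r cosθ − r²(cos2θ)/√u − r⁴ sin²2θ/(4u^{3/2}),  u = L² − r² sin²θ = 0.0971586 m².
Substituting r = 0.1096 m, L = 0.3151 m, θ = 155.1°: d²x/dθ² = +0.073843 m.
a = ω²·d²x/dθ² = (10.18)²·(+0.073843) = +7.6507 m/s²;  |a| = 7.6507 m/s².

7.65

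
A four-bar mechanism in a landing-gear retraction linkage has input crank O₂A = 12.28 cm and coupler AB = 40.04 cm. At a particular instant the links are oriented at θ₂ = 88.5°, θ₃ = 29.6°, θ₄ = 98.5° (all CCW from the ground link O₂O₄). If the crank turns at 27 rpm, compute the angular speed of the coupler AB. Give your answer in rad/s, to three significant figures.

0.161

ω₂ = 2.827 rad/s (from 27 rpm).
Differentiating the loop-closure r₂e^{iθ₂}+r₃e^{iθ₃}=r₁+r₄e^{iθ₄} gives r₂ω₂e^{iθ₂}+r₃ω₃e^{iθ₃}=r₄ω₄e^{iθ₄}.
Eliminating the other unknown: ω₃ = r₂ω₂ sin(θ₄−θ₂) / [r₃ sin(θ₃−θ₄)].
Numerator sine = +0.17365; denominator sine = -0.93295.
Result = 0.1228·2.827·(+0.17365) / (0.4004·(-0.93295)) = -0.1614 rad/s; magnitude 0.1614 rad/s.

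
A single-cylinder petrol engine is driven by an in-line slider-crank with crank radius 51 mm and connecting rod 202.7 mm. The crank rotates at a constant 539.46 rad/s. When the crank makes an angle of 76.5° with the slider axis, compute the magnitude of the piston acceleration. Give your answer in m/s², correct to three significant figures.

46.6

ω = 539.5 rad/s
x(θ) = r cosθ + √(L² − r² sin²θ); with ω constant, a = ω²·d²x/dθ².
d²x/dθ² = −r cosθ − r²(cos2θ)/√u − r⁴ sin²2θ/(4u^{3/2}),  u = L² − r² sin²θ = 0.038628 m².
Substituting r = 0.051 m, L = 0.2027 m, θ = 76.5°: d²x/dθ² = -0.00016011 m.
a = ω²·d²x/dθ² = (539.5)²·(-0.00016011) = -46.593 m/s²;  |a| = 46.593 m/s².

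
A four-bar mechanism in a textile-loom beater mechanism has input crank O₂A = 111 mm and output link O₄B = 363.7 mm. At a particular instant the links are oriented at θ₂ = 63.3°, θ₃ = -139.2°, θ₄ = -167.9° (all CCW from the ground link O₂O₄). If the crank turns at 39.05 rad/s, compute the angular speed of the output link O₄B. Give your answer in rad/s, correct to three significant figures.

9.50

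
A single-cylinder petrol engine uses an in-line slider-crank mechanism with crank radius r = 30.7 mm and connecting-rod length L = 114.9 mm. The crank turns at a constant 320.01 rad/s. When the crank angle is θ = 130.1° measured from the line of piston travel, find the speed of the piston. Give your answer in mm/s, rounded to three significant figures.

6190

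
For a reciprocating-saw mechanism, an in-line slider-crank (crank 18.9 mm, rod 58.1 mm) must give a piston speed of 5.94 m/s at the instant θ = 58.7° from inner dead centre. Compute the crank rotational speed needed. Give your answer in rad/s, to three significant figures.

For an in-line slider-crank, |v_piston| = rω|sinθ|·[1 + r cosθ/√(L² − r² sin²θ)].
With r = 0.0189 m, L = 0.0581 m, θ = 58.7°: the bracketed kinematic factor |dx/dθ| = 0.01899 m.
ω = v/|dx/dθ| = 5.94/0.01899 = 312.79 rad/s.

313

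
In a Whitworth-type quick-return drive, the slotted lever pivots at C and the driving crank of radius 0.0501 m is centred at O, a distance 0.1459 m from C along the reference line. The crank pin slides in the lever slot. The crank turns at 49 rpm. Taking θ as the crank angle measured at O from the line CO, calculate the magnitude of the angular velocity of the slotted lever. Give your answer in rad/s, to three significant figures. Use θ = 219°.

ω = 5.131 rad/s (from 49 rpm).
Crank pin A relative to C: A = (d + r cosθ, r sinθ); lever angle φ = atan2(r sinθ, d + r cosθ).
Differentiating tanφ: φ̇ = rω(d cosθ + r)/(d² + r² + 2dr cosθ).
d² + r² + 2dr cosθ = |CA|² = 0.0124356 m²;  d cosθ + r = -0.063286 m.
|ω_lever| = |0.0501·5.131·-0.063286| / 0.0124356 = 1.3083 rad/s.

1.31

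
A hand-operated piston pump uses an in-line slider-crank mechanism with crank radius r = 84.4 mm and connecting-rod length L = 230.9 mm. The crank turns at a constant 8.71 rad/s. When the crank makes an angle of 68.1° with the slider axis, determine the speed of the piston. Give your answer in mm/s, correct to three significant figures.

ω = 8.71 rad/s
For an in-line slider-crank, x = r cosθ + √(L² − r² sin²θ), so v = −rω sinθ·[1 + r cosθ/√(L² − r² sin²θ)].
With r = 0.0844 m, L = 0.2309 m, θ = 68.1°: √(L² − r² sin²θ) = 0.21722 m.
v = −0.0844·8.71·0.92784·[1 + 0.0844·0.37299/0.21722] = -0.78093 m/s.
|v| = 0.78093 m/s = 780.93 mm/s.

781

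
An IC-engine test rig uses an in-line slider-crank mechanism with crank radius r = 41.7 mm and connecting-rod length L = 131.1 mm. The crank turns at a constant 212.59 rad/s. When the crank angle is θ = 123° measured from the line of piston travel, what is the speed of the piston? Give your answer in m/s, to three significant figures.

ω = 212.6 rad/s
For an in-line slider-crank, x = r cosθ + √(L² − r² sin²θ), so v = −rω sinθ·[1 + r cosθ/√(L² − r² sin²θ)].
With r = 0.0417 m, L = 0.1311 m, θ = 123°: √(L² − r² sin²θ) = 0.12635 m.
v = −0.0417·212.6·0.83867·[1 + 0.0417·-0.54464/0.12635] = -6.0984 m/s.
|v| = 6.0984 m/s.

6.10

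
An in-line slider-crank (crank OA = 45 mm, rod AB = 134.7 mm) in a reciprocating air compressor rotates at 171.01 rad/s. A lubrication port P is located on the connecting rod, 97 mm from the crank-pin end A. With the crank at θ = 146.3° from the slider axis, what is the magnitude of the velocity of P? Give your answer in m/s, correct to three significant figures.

ω = 171 rad/s.  Crank-pin speed |V_A| = rω = 7.6954 m/s, perpendicular to OA.
Rod angle: sinφ = −(r/L) sinθ ⇒ φ = -10.682°; ω_rod = −rω cosθ/√(L²−r²sin²θ) = +48.368 rad/s.
V_P = V_A + ω_rod × AP, with AP = 0.097 m along the rod.
Components: V_Px = −rω sinθ − a·ω_rod·sinφ = -3.4001 m/s;  V_Py = rω cosθ + a·ω_rod·cosφ = -1.7919 m/s.
|V_P| = √(V_Px² + V_Py²) = 3.8434 m/s.

3.84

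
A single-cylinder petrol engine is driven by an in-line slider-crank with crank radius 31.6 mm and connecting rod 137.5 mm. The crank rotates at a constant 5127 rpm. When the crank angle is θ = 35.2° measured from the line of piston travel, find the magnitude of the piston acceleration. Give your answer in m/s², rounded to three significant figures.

8180

ω = 2π·5127/60 = 536.9 rad/s
x(θ) = r cosθ + √(L² − r² sin²θ); with ω constant, a = ω²·d²x/dθ².
d²x/dθ² = −r cosθ − r²(cos2θ)/√u − r⁴ sin²2θ/(4u^{3/2}),  u = L² − r² sin²θ = 0.0185745 m².
Substituting r = 0.0316 m, L = 0.1375 m, θ = 35.2°: d²x/dθ² = -0.028367 m.
a = ω²·d²x/dθ² = (536.9)²·(-0.028367) = -8177.1 m/s²;  |a| = 8177.1 m/s².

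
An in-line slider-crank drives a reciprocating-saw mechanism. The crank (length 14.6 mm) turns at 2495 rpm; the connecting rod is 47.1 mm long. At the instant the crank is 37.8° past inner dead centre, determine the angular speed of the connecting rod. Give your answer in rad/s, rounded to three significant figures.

ω = 261.3 rad/s (converted from 2495 rpm).
The rod makes angle φ with the slider axis where L sinφ = r sinθ; differentiating, L cosφ·φ̇ = r ω cosθ.
L cosφ = √(L² − r² sin²θ) = 0.046242 m.
|ω_rod| = r ω |cosθ| / √(L² − r² sin²θ) = 0.0146·261.3·0.79016/0.046242 = 65.182 rad/s.

65.2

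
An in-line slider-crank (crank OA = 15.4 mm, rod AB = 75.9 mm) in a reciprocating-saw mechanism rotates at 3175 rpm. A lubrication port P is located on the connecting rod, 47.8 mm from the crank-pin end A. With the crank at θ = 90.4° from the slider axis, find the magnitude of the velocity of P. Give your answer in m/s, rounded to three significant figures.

5.12

ω = 332.5 rad/s.  Crank-pin speed |V_A| = rω = 5.1203 m/s, perpendicular to OA.
Rod angle: sinφ = −(r/L) sinθ ⇒ φ = -11.706°; ω_rod = −rω cosθ/√(L²−r²sin²θ) = +0.48096 rad/s.
V_P = V_A + ω_rod × AP, with AP = 0.0478 m along the rod.
Components: V_Px = −rω sinθ − a·ω_rod·sinφ = -5.1155 m/s;  V_Py = rω cosθ + a·ω_rod·cosφ = -0.013234 m/s.
|V_P| = √(V_Px² + V_Py²) = 5.1155 m/s.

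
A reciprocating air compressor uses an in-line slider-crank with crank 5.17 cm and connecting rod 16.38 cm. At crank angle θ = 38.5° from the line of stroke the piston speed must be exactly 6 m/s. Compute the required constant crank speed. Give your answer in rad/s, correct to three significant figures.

For an in-line slider-crank, |v_piston| = rω|sinθ|·[1 + r cosθ/√(L² − r² sin²θ)].
With r = 0.0517 m, L = 0.1638 m, θ = 38.5°: the bracketed kinematic factor |dx/dθ| = 0.040292 m.
ω = v/|dx/dθ| = 6/0.040292 = 148.91 rad/s.

149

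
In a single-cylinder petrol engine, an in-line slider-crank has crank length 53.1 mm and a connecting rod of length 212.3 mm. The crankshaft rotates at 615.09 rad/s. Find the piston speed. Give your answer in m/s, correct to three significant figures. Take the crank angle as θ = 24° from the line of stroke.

16.3

ω = 615.1 rad/s
For an in-line slider-crank, x = r cosθ + √(L² − r² sin²θ), so v = −rω sinθ·[1 + r cosθ/√(L² − r² sin²θ)].
With r = 0.0531 m, L = 0.2123 m, θ = 24°: √(L² − r² sin²θ) = 0.2112 m.
v = −0.0531·615.1·0.40674·[1 + 0.0531·0.91355/0.2112] = -16.336 m/s.
|v| = 16.336 m/s.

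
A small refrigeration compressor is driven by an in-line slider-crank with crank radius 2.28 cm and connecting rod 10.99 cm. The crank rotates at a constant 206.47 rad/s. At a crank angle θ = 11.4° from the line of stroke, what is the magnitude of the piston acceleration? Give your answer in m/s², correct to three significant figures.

1140

ω = 206.5 rad/s
x(θ) = r cosθ + √(L² − r² sin²θ); with ω constant, a = ω²·d²x/dθ².
d²x/dθ² = −r cosθ − r²(cos2θ)/√u − r⁴ sin²2θ/(4u^{3/2}),  u = L² − r² sin²θ = 0.0120577 m².
Substituting r = 0.0228 m, L = 0.1099 m, θ = 11.4°: d²x/dθ² = -0.026722 m.
a = ω²·d²x/dθ² = (206.5)²·(-0.026722) = -1139.2 m/s²;  |a| = 1139.2 m/s².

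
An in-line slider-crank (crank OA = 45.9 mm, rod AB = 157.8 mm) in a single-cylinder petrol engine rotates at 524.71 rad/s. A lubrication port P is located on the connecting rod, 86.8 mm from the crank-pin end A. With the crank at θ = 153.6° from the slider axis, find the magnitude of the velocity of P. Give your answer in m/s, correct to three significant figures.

13.3

ω = 524.7 rad/s.  Crank-pin speed |V_A| = rω = 24.084 m/s, perpendicular to OA.
Rod angle: sinφ = −(r/L) sinθ ⇒ φ = -7.431°; ω_rod = −rω cosθ/√(L²−r²sin²θ) = +137.87 rad/s.
V_P = V_A + ω_rod × AP, with AP = 0.0868 m along the rod.
Components: V_Px = −rω sinθ − a·ω_rod·sinφ = -9.161 m/s;  V_Py = rω cosθ + a·ω_rod·cosφ = -9.7063 m/s.
|V_P| = √(V_Px² + V_Py²) = 13.347 m/s.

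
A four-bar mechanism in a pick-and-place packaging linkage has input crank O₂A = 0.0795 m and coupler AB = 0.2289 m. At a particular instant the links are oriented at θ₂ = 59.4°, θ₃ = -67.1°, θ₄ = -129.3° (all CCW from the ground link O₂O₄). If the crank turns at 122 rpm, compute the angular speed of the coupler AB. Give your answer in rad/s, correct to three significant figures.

ω₂ = 12.78 rad/s (from 122 rpm).
Differentiating the loop-closure r₂e^{iθ₂}+r₃e^{iθ₃}=r₁+r₄e^{iθ₄} gives r₂ω₂e^{iθ₂}+r₃ω₃e^{iθ₃}=r₄ω₄e^{iθ₄}.
Eliminating the other unknown: ω₃ = r₂ω₂ sin(θ₄−θ₂) / [r₃ sin(θ₃−θ₄)].
Numerator sine = +0.15126; denominator sine = +0.88458.
Result = 0.0795·12.78·(+0.15126) / (0.2289·(+0.88458)) = +0.75875 rad/s; magnitude 0.75875 rad/s.

0.759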